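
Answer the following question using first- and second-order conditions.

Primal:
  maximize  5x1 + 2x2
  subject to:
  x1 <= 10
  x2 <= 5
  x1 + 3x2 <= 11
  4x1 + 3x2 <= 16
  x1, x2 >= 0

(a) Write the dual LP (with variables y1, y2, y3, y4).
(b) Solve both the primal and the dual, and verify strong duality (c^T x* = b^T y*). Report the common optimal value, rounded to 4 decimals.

The standard primal-dual pair for 'max c^T x s.t. A x <= b, x >= 0' is:
  Dual:  min b^T y  s.t.  A^T y >= c,  y >= 0.

So the dual LP is:
  minimize  10y1 + 5y2 + 11y3 + 16y4
  subject to:
    y1 + y3 + 4y4 >= 5
    y2 + 3y3 + 3y4 >= 2
    y1, y2, y3, y4 >= 0

Solving the primal: x* = (4, 0).
  primal value c^T x* = 20.
Solving the dual: y* = (0, 0, 0, 1.25).
  dual value b^T y* = 20.
Strong duality: c^T x* = b^T y*. Confirmed.

20


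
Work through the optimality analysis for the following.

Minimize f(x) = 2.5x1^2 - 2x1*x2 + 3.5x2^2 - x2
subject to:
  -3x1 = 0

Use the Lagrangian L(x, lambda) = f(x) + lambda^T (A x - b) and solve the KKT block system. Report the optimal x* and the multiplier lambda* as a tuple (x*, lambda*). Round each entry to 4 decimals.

Form the Lagrangian:
  L(x, lambda) = (1/2) x^T Q x + c^T x + lambda^T (A x - b)
Stationarity (grad_x L = 0): Q x + c + A^T lambda = 0.
Primal feasibility: A x = b.

This gives the KKT block system:
  [ Q   A^T ] [ x     ]   [-c ]
  [ A    0  ] [ lambda ] = [ b ]

Solving the linear system:
  x*      = (0, 0.1429)
  lambda* = (-0.0952)
  f(x*)   = -0.0714

x* = (0, 0.1429), lambda* = (-0.0952)


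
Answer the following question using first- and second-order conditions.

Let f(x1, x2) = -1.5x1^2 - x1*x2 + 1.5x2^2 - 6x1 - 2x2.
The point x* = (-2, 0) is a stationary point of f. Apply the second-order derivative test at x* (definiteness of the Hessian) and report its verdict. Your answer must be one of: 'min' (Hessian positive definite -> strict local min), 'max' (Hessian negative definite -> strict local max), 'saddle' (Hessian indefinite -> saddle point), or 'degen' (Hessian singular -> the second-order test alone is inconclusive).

Compute the Hessian H = grad^2 f:
  H = [[-3, -1], [-1, 3]]
Verify stationarity: grad f(x*) = H x* + g = (0, 0).
Eigenvalues of H: -3.1623, 3.1623.
Eigenvalues have mixed signs, so H is indefinite -> x* is a saddle point.

saddle


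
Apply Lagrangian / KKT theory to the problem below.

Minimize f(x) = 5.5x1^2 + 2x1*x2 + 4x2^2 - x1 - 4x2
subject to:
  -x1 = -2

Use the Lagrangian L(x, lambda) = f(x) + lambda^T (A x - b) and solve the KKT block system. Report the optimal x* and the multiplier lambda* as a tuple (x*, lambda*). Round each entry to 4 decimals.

Form the Lagrangian:
  L(x, lambda) = (1/2) x^T Q x + c^T x + lambda^T (A x - b)
Stationarity (grad_x L = 0): Q x + c + A^T lambda = 0.
Primal feasibility: A x = b.

This gives the KKT block system:
  [ Q   A^T ] [ x     ]   [-c ]
  [ A    0  ] [ lambda ] = [ b ]

Solving the linear system:
  x*      = (2, 0)
  lambda* = (21)
  f(x*)   = 20

x* = (2, 0), lambda* = (21)


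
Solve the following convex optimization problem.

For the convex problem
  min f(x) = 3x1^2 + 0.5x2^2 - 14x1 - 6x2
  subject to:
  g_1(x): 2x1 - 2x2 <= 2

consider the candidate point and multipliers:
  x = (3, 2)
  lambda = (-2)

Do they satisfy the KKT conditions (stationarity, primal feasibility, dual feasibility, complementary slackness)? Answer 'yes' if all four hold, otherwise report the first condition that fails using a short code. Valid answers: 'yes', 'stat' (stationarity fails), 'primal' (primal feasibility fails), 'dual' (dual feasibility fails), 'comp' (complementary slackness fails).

Gradient of f: grad f(x) = Q x + c = (4, -4)
Constraint values g_i(x) = a_i^T x - b_i:
  g_1((3, 2)) = 0
Stationarity residual: grad f(x) + sum_i lambda_i a_i = (0, 0)
  -> stationarity OK
Primal feasibility (all g_i <= 0): OK
Dual feasibility (all lambda_i >= 0): FAILS
Complementary slackness (lambda_i * g_i(x) = 0 for all i): OK

Verdict: the first failing condition is dual_feasibility -> dual.

dual


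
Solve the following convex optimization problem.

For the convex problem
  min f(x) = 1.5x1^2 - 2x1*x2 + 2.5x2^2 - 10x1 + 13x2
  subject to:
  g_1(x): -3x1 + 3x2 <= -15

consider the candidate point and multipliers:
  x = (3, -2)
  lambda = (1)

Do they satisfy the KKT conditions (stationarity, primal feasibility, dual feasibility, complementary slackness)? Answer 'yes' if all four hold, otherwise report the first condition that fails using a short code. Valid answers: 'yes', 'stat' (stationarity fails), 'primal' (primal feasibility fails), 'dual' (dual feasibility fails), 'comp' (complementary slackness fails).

Gradient of f: grad f(x) = Q x + c = (3, -3)
Constraint values g_i(x) = a_i^T x - b_i:
  g_1((3, -2)) = 0
Stationarity residual: grad f(x) + sum_i lambda_i a_i = (0, 0)
  -> stationarity OK
Primal feasibility (all g_i <= 0): OK
Dual feasibility (all lambda_i >= 0): OK
Complementary slackness (lambda_i * g_i(x) = 0 for all i): OK

Verdict: yes, KKT holds.

yes


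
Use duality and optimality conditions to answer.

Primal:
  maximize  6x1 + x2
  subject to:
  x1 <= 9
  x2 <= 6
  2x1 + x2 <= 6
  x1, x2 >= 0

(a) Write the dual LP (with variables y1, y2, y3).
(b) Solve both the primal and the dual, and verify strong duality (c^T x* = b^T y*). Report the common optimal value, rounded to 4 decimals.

The standard primal-dual pair for 'max c^T x s.t. A x <= b, x >= 0' is:
  Dual:  min b^T y  s.t.  A^T y >= c,  y >= 0.

So the dual LP is:
  minimize  9y1 + 6y2 + 6y3
  subject to:
    y1 + 2y3 >= 6
    y2 + y3 >= 1
    y1, y2, y3 >= 0

Solving the primal: x* = (3, 0).
  primal value c^T x* = 18.
Solving the dual: y* = (0, 0, 3).
  dual value b^T y* = 18.
Strong duality: c^T x* = b^T y*. Confirmed.

18


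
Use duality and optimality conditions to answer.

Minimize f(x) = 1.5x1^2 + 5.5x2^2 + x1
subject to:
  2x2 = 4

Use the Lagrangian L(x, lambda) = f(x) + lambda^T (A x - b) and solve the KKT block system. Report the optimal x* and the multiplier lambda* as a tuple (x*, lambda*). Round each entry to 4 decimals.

Form the Lagrangian:
  L(x, lambda) = (1/2) x^T Q x + c^T x + lambda^T (A x - b)
Stationarity (grad_x L = 0): Q x + c + A^T lambda = 0.
Primal feasibility: A x = b.

This gives the KKT block system:
  [ Q   A^T ] [ x     ]   [-c ]
  [ A    0  ] [ lambda ] = [ b ]

Solving the linear system:
  x*      = (-0.3333, 2)
  lambda* = (-11)
  f(x*)   = 21.8333

x* = (-0.3333, 2), lambda* = (-11)


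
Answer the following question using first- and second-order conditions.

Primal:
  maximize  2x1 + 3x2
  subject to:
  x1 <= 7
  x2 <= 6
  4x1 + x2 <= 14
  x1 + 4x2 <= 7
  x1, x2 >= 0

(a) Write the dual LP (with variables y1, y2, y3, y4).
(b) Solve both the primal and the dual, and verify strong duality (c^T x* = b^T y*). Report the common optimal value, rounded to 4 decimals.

The standard primal-dual pair for 'max c^T x s.t. A x <= b, x >= 0' is:
  Dual:  min b^T y  s.t.  A^T y >= c,  y >= 0.

So the dual LP is:
  minimize  7y1 + 6y2 + 14y3 + 7y4
  subject to:
    y1 + 4y3 + y4 >= 2
    y2 + y3 + 4y4 >= 3
    y1, y2, y3, y4 >= 0

Solving the primal: x* = (3.2667, 0.9333).
  primal value c^T x* = 9.3333.
Solving the dual: y* = (0, 0, 0.3333, 0.6667).
  dual value b^T y* = 9.3333.
Strong duality: c^T x* = b^T y*. Confirmed.

9.3333


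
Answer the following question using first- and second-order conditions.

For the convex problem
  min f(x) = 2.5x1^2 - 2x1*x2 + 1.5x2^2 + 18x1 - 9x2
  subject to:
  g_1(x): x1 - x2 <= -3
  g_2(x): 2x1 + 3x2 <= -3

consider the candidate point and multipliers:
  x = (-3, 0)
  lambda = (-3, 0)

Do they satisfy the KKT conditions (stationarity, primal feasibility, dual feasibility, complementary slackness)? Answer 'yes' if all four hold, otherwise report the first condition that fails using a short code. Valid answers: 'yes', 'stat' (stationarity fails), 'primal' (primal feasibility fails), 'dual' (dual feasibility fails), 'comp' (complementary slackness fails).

Gradient of f: grad f(x) = Q x + c = (3, -3)
Constraint values g_i(x) = a_i^T x - b_i:
  g_1((-3, 0)) = 0
  g_2((-3, 0)) = -3
Stationarity residual: grad f(x) + sum_i lambda_i a_i = (0, 0)
  -> stationarity OK
Primal feasibility (all g_i <= 0): OK
Dual feasibility (all lambda_i >= 0): FAILS
Complementary slackness (lambda_i * g_i(x) = 0 for all i): OK

Verdict: the first failing condition is dual_feasibility -> dual.

dual


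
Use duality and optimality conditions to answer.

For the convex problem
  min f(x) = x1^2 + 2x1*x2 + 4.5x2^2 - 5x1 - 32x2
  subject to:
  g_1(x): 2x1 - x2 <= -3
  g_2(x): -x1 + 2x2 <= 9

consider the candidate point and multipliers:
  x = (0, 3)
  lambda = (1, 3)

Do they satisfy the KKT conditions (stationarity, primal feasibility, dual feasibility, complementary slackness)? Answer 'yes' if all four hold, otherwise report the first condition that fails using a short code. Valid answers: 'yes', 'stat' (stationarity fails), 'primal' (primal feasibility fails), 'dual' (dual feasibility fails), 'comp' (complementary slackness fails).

Gradient of f: grad f(x) = Q x + c = (1, -5)
Constraint values g_i(x) = a_i^T x - b_i:
  g_1((0, 3)) = 0
  g_2((0, 3)) = -3
Stationarity residual: grad f(x) + sum_i lambda_i a_i = (0, 0)
  -> stationarity OK
Primal feasibility (all g_i <= 0): OK
Dual feasibility (all lambda_i >= 0): OK
Complementary slackness (lambda_i * g_i(x) = 0 for all i): FAILS

Verdict: the first failing condition is complementary_slackness -> comp.

comp


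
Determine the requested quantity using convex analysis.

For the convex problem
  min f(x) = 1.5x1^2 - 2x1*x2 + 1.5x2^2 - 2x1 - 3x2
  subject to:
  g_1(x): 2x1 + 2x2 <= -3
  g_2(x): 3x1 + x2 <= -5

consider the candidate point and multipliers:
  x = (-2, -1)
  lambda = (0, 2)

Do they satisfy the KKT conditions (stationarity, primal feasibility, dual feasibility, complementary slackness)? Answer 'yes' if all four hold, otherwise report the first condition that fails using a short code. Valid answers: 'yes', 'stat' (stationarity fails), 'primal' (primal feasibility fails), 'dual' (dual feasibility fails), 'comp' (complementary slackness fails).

Gradient of f: grad f(x) = Q x + c = (-6, -2)
Constraint values g_i(x) = a_i^T x - b_i:
  g_1((-2, -1)) = -3
  g_2((-2, -1)) = -2
Stationarity residual: grad f(x) + sum_i lambda_i a_i = (0, 0)
  -> stationarity OK
Primal feasibility (all g_i <= 0): OK
Dual feasibility (all lambda_i >= 0): OK
Complementary slackness (lambda_i * g_i(x) = 0 for all i): FAILS

Verdict: the first failing condition is complementary_slackness -> comp.

comp


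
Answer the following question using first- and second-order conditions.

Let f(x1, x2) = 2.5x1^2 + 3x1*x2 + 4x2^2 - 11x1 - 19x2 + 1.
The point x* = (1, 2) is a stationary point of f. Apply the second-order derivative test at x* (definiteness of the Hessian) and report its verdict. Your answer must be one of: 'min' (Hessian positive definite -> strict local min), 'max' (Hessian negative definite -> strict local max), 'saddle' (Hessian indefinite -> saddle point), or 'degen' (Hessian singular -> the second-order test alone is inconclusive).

Compute the Hessian H = grad^2 f:
  H = [[5, 3], [3, 8]]
Verify stationarity: grad f(x*) = H x* + g = (0, 0).
Eigenvalues of H: 3.1459, 9.8541.
Both eigenvalues > 0, so H is positive definite -> x* is a strict local min.

min


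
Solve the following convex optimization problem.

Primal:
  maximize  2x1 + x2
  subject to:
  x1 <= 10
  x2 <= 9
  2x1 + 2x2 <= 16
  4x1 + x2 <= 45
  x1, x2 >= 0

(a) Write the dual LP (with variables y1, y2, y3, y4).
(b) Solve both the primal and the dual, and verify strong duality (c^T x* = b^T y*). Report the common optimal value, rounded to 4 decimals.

The standard primal-dual pair for 'max c^T x s.t. A x <= b, x >= 0' is:
  Dual:  min b^T y  s.t.  A^T y >= c,  y >= 0.

So the dual LP is:
  minimize  10y1 + 9y2 + 16y3 + 45y4
  subject to:
    y1 + 2y3 + 4y4 >= 2
    y2 + 2y3 + y4 >= 1
    y1, y2, y3, y4 >= 0

Solving the primal: x* = (8, 0).
  primal value c^T x* = 16.
Solving the dual: y* = (0, 0, 1, 0).
  dual value b^T y* = 16.
Strong duality: c^T x* = b^T y*. Confirmed.

16


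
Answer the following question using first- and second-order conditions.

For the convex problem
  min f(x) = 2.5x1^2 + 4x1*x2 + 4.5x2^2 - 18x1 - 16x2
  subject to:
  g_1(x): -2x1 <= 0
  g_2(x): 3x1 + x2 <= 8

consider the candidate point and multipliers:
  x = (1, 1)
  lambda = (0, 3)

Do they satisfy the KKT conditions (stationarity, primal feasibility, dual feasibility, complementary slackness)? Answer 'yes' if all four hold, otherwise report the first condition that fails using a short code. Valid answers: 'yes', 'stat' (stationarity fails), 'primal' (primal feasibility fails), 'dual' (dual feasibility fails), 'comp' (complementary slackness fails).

Gradient of f: grad f(x) = Q x + c = (-9, -3)
Constraint values g_i(x) = a_i^T x - b_i:
  g_1((1, 1)) = -2
  g_2((1, 1)) = -4
Stationarity residual: grad f(x) + sum_i lambda_i a_i = (0, 0)
  -> stationarity OK
Primal feasibility (all g_i <= 0): OK
Dual feasibility (all lambda_i >= 0): OK
Complementary slackness (lambda_i * g_i(x) = 0 for all i): FAILS

Verdict: the first failing condition is complementary_slackness -> comp.

comp


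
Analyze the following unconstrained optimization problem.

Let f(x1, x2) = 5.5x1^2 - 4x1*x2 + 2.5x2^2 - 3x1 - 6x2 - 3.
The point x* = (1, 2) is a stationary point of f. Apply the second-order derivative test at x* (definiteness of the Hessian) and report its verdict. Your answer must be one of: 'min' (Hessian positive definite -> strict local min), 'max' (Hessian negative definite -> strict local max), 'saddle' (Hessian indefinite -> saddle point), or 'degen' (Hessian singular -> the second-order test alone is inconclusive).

Compute the Hessian H = grad^2 f:
  H = [[11, -4], [-4, 5]]
Verify stationarity: grad f(x*) = H x* + g = (0, 0).
Eigenvalues of H: 3, 13.
Both eigenvalues > 0, so H is positive definite -> x* is a strict local min.

min


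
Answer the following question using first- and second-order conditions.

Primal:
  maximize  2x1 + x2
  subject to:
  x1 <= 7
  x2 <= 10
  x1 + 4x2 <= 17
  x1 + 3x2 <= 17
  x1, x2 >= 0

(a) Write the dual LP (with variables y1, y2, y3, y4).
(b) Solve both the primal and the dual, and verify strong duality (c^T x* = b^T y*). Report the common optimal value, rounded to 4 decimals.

The standard primal-dual pair for 'max c^T x s.t. A x <= b, x >= 0' is:
  Dual:  min b^T y  s.t.  A^T y >= c,  y >= 0.

So the dual LP is:
  minimize  7y1 + 10y2 + 17y3 + 17y4
  subject to:
    y1 + y3 + y4 >= 2
    y2 + 4y3 + 3y4 >= 1
    y1, y2, y3, y4 >= 0

Solving the primal: x* = (7, 2.5).
  primal value c^T x* = 16.5.
Solving the dual: y* = (1.75, 0, 0.25, 0).
  dual value b^T y* = 16.5.
Strong duality: c^T x* = b^T y*. Confirmed.

16.5


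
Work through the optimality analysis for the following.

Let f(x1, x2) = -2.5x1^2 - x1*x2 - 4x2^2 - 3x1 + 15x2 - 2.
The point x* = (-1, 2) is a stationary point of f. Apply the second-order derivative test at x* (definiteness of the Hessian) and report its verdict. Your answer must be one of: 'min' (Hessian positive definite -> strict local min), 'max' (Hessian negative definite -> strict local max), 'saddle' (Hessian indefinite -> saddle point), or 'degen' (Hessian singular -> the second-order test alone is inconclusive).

Compute the Hessian H = grad^2 f:
  H = [[-5, -1], [-1, -8]]
Verify stationarity: grad f(x*) = H x* + g = (0, 0).
Eigenvalues of H: -8.3028, -4.6972.
Both eigenvalues < 0, so H is negative definite -> x* is a strict local max.

max


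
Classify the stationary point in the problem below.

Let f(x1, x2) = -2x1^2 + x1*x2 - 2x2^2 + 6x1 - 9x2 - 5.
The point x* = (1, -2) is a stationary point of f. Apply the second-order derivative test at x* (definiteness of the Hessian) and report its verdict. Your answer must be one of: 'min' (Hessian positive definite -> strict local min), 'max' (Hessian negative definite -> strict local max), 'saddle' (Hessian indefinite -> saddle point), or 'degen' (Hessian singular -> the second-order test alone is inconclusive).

Compute the Hessian H = grad^2 f:
  H = [[-4, 1], [1, -4]]
Verify stationarity: grad f(x*) = H x* + g = (0, 0).
Eigenvalues of H: -5, -3.
Both eigenvalues < 0, so H is negative definite -> x* is a strict local max.

max


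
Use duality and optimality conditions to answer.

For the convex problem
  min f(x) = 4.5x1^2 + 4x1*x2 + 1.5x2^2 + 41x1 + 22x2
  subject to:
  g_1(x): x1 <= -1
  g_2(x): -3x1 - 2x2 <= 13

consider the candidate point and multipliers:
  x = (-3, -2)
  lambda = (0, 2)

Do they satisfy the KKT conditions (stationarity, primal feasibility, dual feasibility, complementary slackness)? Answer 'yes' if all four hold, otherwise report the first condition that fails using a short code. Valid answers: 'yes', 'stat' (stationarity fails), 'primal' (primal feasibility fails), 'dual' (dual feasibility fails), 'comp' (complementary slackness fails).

Gradient of f: grad f(x) = Q x + c = (6, 4)
Constraint values g_i(x) = a_i^T x - b_i:
  g_1((-3, -2)) = -2
  g_2((-3, -2)) = 0
Stationarity residual: grad f(x) + sum_i lambda_i a_i = (0, 0)
  -> stationarity OK
Primal feasibility (all g_i <= 0): OK
Dual feasibility (all lambda_i >= 0): OK
Complementary slackness (lambda_i * g_i(x) = 0 for all i): OK

Verdict: yes, KKT holds.

yes


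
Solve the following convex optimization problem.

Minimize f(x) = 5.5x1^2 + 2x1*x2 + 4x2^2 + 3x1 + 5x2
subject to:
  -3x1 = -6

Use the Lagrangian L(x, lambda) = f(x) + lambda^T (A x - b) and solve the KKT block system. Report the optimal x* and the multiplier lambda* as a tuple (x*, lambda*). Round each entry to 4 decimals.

Form the Lagrangian:
  L(x, lambda) = (1/2) x^T Q x + c^T x + lambda^T (A x - b)
Stationarity (grad_x L = 0): Q x + c + A^T lambda = 0.
Primal feasibility: A x = b.

This gives the KKT block system:
  [ Q   A^T ] [ x     ]   [-c ]
  [ A    0  ] [ lambda ] = [ b ]

Solving the linear system:
  x*      = (2, -1.125)
  lambda* = (7.5833)
  f(x*)   = 22.9375

x* = (2, -1.125), lambda* = (7.5833)


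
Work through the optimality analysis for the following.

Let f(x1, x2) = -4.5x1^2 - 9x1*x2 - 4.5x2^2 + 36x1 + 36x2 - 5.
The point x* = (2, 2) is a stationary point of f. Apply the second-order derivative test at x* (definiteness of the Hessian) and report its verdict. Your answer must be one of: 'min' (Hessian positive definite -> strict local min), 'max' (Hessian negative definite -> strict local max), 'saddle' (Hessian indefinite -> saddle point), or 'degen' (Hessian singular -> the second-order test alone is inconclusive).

Compute the Hessian H = grad^2 f:
  H = [[-9, -9], [-9, -9]]
Verify stationarity: grad f(x*) = H x* + g = (0, 0).
Eigenvalues of H: -18, 0.
H has a zero eigenvalue (singular; negative semidefinite but not definite), so H is neither positive definite, negative definite, nor indefinite. The second-order test alone is inconclusive -> degen.
(Indeed, f is constant along the null direction of H through x*, so x* is not a strict local extremum.)

degen


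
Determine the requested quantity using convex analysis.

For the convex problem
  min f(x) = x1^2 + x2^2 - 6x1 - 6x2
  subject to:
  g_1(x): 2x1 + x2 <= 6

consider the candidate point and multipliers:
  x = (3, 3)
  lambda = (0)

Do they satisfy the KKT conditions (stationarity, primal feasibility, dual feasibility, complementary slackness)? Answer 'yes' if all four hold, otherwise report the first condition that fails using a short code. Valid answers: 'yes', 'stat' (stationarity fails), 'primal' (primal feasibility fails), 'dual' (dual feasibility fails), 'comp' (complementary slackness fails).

Gradient of f: grad f(x) = Q x + c = (0, 0)
Constraint values g_i(x) = a_i^T x - b_i:
  g_1((3, 3)) = 3
Stationarity residual: grad f(x) + sum_i lambda_i a_i = (0, 0)
  -> stationarity OK
Primal feasibility (all g_i <= 0): FAILS
Dual feasibility (all lambda_i >= 0): OK
Complementary slackness (lambda_i * g_i(x) = 0 for all i): OK

Verdict: the first failing condition is primal_feasibility -> primal.

primal


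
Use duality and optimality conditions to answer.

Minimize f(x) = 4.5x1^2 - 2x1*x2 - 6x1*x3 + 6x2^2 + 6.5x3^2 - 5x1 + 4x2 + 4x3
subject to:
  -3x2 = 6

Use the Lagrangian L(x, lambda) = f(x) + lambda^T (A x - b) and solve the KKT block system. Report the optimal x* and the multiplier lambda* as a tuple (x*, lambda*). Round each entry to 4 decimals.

Form the Lagrangian:
  L(x, lambda) = (1/2) x^T Q x + c^T x + lambda^T (A x - b)
Stationarity (grad_x L = 0): Q x + c + A^T lambda = 0.
Primal feasibility: A x = b.

This gives the KKT block system:
  [ Q   A^T ] [ x     ]   [-c ]
  [ A    0  ] [ lambda ] = [ b ]

Solving the linear system:
  x*      = (-0.1358, -2, -0.3704)
  lambda* = (-6.5761)
  f(x*)   = 15.3272

x* = (-0.1358, -2, -0.3704), lambda* = (-6.5761)


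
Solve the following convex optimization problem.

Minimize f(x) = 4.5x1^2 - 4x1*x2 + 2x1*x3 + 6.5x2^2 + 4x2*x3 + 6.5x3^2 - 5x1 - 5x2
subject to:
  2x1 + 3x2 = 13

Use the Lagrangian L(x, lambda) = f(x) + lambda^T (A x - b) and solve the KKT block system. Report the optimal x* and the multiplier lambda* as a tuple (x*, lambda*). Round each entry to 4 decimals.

Form the Lagrangian:
  L(x, lambda) = (1/2) x^T Q x + c^T x + lambda^T (A x - b)
Stationarity (grad_x L = 0): Q x + c + A^T lambda = 0.
Primal feasibility: A x = b.

This gives the KKT block system:
  [ Q   A^T ] [ x     ]   [-c ]
  [ A    0  ] [ lambda ] = [ b ]

Solving the linear system:
  x*      = (2.7727, 2.4849, -1.1911)
  lambda* = (-3.8161)
  f(x*)   = 11.6607

x* = (2.7727, 2.4849, -1.1911), lambda* = (-3.8161)


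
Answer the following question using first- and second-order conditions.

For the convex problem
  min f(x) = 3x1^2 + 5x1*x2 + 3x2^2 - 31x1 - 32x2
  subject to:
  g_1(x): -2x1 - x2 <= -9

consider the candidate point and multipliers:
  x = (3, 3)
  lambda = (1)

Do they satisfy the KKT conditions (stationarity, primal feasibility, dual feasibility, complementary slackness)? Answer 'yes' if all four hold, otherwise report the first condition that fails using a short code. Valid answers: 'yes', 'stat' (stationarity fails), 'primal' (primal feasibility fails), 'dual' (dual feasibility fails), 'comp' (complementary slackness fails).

Gradient of f: grad f(x) = Q x + c = (2, 1)
Constraint values g_i(x) = a_i^T x - b_i:
  g_1((3, 3)) = 0
Stationarity residual: grad f(x) + sum_i lambda_i a_i = (0, 0)
  -> stationarity OK
Primal feasibility (all g_i <= 0): OK
Dual feasibility (all lambda_i >= 0): OK
Complementary slackness (lambda_i * g_i(x) = 0 for all i): OK

Verdict: yes, KKT holds.

yes


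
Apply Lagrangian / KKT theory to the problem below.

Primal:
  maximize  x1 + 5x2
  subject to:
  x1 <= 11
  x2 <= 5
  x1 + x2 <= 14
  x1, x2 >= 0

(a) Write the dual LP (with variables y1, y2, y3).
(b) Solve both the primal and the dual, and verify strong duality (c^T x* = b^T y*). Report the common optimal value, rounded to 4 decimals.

The standard primal-dual pair for 'max c^T x s.t. A x <= b, x >= 0' is:
  Dual:  min b^T y  s.t.  A^T y >= c,  y >= 0.

So the dual LP is:
  minimize  11y1 + 5y2 + 14y3
  subject to:
    y1 + y3 >= 1
    y2 + y3 >= 5
    y1, y2, y3 >= 0

Solving the primal: x* = (9, 5).
  primal value c^T x* = 34.
Solving the dual: y* = (0, 4, 1).
  dual value b^T y* = 34.
Strong duality: c^T x* = b^T y*. Confirmed.

34


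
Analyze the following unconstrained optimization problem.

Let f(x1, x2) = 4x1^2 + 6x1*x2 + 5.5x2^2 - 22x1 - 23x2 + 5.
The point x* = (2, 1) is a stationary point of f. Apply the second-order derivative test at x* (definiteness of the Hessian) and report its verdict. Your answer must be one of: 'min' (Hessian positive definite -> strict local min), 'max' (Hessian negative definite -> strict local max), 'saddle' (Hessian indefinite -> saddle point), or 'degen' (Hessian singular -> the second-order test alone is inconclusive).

Compute the Hessian H = grad^2 f:
  H = [[8, 6], [6, 11]]
Verify stationarity: grad f(x*) = H x* + g = (0, 0).
Eigenvalues of H: 3.3153, 15.6847.
Both eigenvalues > 0, so H is positive definite -> x* is a strict local min.

min


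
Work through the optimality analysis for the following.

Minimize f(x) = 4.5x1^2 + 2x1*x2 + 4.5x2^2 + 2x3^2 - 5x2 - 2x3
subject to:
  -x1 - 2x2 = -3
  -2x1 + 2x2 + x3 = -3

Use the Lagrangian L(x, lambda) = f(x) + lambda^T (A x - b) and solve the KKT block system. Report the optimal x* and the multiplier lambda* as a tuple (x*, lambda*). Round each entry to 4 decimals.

Form the Lagrangian:
  L(x, lambda) = (1/2) x^T Q x + c^T x + lambda^T (A x - b)
Stationarity (grad_x L = 0): Q x + c + A^T lambda = 0.
Primal feasibility: A x = b.

This gives the KKT block system:
  [ Q   A^T ] [ x     ]   [-c ]
  [ A    0  ] [ lambda ] = [ b ]

Solving the linear system:
  x*      = (1.7514, 0.6243, -0.7459)
  lambda* = (7.0442, 4.9834)
  f(x*)   = 17.2265

x* = (1.7514, 0.6243, -0.7459), lambda* = (7.0442, 4.9834)


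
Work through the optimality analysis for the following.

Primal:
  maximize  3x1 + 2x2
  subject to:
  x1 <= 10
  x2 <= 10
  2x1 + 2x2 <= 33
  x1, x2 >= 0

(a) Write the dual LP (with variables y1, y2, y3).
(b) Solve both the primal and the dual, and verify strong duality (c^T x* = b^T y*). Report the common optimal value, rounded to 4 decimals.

The standard primal-dual pair for 'max c^T x s.t. A x <= b, x >= 0' is:
  Dual:  min b^T y  s.t.  A^T y >= c,  y >= 0.

So the dual LP is:
  minimize  10y1 + 10y2 + 33y3
  subject to:
    y1 + 2y3 >= 3
    y2 + 2y3 >= 2
    y1, y2, y3 >= 0

Solving the primal: x* = (10, 6.5).
  primal value c^T x* = 43.
Solving the dual: y* = (1, 0, 1).
  dual value b^T y* = 43.
Strong duality: c^T x* = b^T y*. Confirmed.

43


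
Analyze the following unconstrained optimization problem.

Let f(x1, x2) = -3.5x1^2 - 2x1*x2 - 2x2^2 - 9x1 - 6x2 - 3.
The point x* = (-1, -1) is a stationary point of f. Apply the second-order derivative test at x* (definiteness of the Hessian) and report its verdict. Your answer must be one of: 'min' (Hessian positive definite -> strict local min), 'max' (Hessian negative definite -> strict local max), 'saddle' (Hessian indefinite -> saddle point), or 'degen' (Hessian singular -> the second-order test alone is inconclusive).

Compute the Hessian H = grad^2 f:
  H = [[-7, -2], [-2, -4]]
Verify stationarity: grad f(x*) = H x* + g = (0, 0).
Eigenvalues of H: -8, -3.
Both eigenvalues < 0, so H is negative definite -> x* is a strict local max.

max


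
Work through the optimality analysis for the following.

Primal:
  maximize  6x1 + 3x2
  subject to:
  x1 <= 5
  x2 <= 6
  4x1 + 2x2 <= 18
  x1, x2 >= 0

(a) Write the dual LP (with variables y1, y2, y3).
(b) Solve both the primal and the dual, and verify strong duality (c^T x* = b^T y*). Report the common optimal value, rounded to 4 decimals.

The standard primal-dual pair for 'max c^T x s.t. A x <= b, x >= 0' is:
  Dual:  min b^T y  s.t.  A^T y >= c,  y >= 0.

So the dual LP is:
  minimize  5y1 + 6y2 + 18y3
  subject to:
    y1 + 4y3 >= 6
    y2 + 2y3 >= 3
    y1, y2, y3 >= 0

Solving the primal: x* = (4.5, 0).
  primal value c^T x* = 27.
Solving the dual: y* = (0, 0, 1.5).
  dual value b^T y* = 27.
Strong duality: c^T x* = b^T y*. Confirmed.

27


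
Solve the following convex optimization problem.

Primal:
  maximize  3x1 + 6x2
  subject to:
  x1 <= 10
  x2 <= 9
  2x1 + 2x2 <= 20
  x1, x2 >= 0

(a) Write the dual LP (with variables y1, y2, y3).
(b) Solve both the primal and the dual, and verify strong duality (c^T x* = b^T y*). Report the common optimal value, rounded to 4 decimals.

The standard primal-dual pair for 'max c^T x s.t. A x <= b, x >= 0' is:
  Dual:  min b^T y  s.t.  A^T y >= c,  y >= 0.

So the dual LP is:
  minimize  10y1 + 9y2 + 20y3
  subject to:
    y1 + 2y3 >= 3
    y2 + 2y3 >= 6
    y1, y2, y3 >= 0

Solving the primal: x* = (1, 9).
  primal value c^T x* = 57.
Solving the dual: y* = (0, 3, 1.5).
  dual value b^T y* = 57.
Strong duality: c^T x* = b^T y*. Confirmed.

57


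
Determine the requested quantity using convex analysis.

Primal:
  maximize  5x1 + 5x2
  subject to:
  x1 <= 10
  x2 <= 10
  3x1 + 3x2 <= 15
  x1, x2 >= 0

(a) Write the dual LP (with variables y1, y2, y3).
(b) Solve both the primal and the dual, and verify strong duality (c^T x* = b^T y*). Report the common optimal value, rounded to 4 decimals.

The standard primal-dual pair for 'max c^T x s.t. A x <= b, x >= 0' is:
  Dual:  min b^T y  s.t.  A^T y >= c,  y >= 0.

So the dual LP is:
  minimize  10y1 + 10y2 + 15y3
  subject to:
    y1 + 3y3 >= 5
    y2 + 3y3 >= 5
    y1, y2, y3 >= 0

Solving the primal: x* = (5, 0).
  primal value c^T x* = 25.
Solving the dual: y* = (0, 0, 1.6667).
  dual value b^T y* = 25.
Strong duality: c^T x* = b^T y*. Confirmed.

25


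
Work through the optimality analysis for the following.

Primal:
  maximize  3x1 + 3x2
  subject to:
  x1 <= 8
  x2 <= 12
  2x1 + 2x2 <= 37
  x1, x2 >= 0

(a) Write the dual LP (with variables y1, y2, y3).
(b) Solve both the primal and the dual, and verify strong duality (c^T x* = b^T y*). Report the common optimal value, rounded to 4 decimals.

The standard primal-dual pair for 'max c^T x s.t. A x <= b, x >= 0' is:
  Dual:  min b^T y  s.t.  A^T y >= c,  y >= 0.

So the dual LP is:
  minimize  8y1 + 12y2 + 37y3
  subject to:
    y1 + 2y3 >= 3
    y2 + 2y3 >= 3
    y1, y2, y3 >= 0

Solving the primal: x* = (6.5, 12).
  primal value c^T x* = 55.5.
Solving the dual: y* = (0, 0, 1.5).
  dual value b^T y* = 55.5.
Strong duality: c^T x* = b^T y*. Confirmed.

55.5


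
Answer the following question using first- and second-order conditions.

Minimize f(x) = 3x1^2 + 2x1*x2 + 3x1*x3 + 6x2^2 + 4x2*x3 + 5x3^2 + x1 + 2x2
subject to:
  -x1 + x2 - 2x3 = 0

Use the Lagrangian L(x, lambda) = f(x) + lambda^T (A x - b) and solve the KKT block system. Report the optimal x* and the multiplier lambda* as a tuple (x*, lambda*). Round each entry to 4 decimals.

Form the Lagrangian:
  L(x, lambda) = (1/2) x^T Q x + c^T x + lambda^T (A x - b)
Stationarity (grad_x L = 0): Q x + c + A^T lambda = 0.
Primal feasibility: A x = b.

This gives the KKT block system:
  [ Q   A^T ] [ x     ]   [-c ]
  [ A    0  ] [ lambda ] = [ b ]

Solving the linear system:
  x*      = (-0.2035, -0.1191, 0.0422)
  lambda* = (-0.3325)
  f(x*)   = -0.2208

x* = (-0.2035, -0.1191, 0.0422), lambda* = (-0.3325)


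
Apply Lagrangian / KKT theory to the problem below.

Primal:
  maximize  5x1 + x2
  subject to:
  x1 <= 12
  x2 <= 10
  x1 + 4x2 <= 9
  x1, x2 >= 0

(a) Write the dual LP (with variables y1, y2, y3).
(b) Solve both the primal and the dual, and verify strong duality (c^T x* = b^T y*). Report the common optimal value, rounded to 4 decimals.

The standard primal-dual pair for 'max c^T x s.t. A x <= b, x >= 0' is:
  Dual:  min b^T y  s.t.  A^T y >= c,  y >= 0.

So the dual LP is:
  minimize  12y1 + 10y2 + 9y3
  subject to:
    y1 + y3 >= 5
    y2 + 4y3 >= 1
    y1, y2, y3 >= 0

Solving the primal: x* = (9, 0).
  primal value c^T x* = 45.
Solving the dual: y* = (0, 0, 5).
  dual value b^T y* = 45.
Strong duality: c^T x* = b^T y*. Confirmed.

45


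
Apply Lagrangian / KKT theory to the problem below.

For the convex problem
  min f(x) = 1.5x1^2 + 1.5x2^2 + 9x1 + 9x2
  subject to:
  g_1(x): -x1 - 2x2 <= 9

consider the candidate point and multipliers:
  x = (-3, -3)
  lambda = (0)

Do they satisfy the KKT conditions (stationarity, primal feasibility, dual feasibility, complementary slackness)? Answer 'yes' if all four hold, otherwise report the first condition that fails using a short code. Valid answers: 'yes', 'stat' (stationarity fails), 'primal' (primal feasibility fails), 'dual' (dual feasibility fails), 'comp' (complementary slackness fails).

Gradient of f: grad f(x) = Q x + c = (0, 0)
Constraint values g_i(x) = a_i^T x - b_i:
  g_1((-3, -3)) = 0
Stationarity residual: grad f(x) + sum_i lambda_i a_i = (0, 0)
  -> stationarity OK
Primal feasibility (all g_i <= 0): OK
Dual feasibility (all lambda_i >= 0): OK
Complementary slackness (lambda_i * g_i(x) = 0 for all i): OK

Verdict: yes, KKT holds.

yes


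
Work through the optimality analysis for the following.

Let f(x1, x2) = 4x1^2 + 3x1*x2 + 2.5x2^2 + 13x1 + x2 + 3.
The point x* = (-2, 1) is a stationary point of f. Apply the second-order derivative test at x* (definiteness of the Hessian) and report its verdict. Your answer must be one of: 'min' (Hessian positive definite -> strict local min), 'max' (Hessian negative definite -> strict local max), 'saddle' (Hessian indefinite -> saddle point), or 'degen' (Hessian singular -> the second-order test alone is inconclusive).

Compute the Hessian H = grad^2 f:
  H = [[8, 3], [3, 5]]
Verify stationarity: grad f(x*) = H x* + g = (0, 0).
Eigenvalues of H: 3.1459, 9.8541.
Both eigenvalues > 0, so H is positive definite -> x* is a strict local min.

min


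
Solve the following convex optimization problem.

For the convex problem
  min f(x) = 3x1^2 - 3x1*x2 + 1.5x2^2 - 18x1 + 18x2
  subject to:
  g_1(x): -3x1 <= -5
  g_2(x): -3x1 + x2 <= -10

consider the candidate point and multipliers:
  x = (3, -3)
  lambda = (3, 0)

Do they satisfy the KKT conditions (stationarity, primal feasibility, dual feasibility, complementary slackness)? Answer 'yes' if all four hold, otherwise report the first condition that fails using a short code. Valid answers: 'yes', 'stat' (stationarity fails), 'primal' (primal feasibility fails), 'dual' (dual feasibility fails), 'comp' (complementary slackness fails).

Gradient of f: grad f(x) = Q x + c = (9, 0)
Constraint values g_i(x) = a_i^T x - b_i:
  g_1((3, -3)) = -4
  g_2((3, -3)) = -2
Stationarity residual: grad f(x) + sum_i lambda_i a_i = (0, 0)
  -> stationarity OK
Primal feasibility (all g_i <= 0): OK
Dual feasibility (all lambda_i >= 0): OK
Complementary slackness (lambda_i * g_i(x) = 0 for all i): FAILS

Verdict: the first failing condition is complementary_slackness -> comp.

comp


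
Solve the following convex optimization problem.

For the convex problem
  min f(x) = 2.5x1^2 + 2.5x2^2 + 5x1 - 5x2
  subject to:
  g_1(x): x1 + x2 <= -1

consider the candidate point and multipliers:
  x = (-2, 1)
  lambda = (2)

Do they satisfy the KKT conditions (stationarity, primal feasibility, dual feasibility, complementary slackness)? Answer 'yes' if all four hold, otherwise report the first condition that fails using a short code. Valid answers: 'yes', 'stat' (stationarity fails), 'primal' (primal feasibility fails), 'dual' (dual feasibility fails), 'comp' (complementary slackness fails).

Gradient of f: grad f(x) = Q x + c = (-5, 0)
Constraint values g_i(x) = a_i^T x - b_i:
  g_1((-2, 1)) = 0
Stationarity residual: grad f(x) + sum_i lambda_i a_i = (-3, 2)
  -> stationarity FAILS
Primal feasibility (all g_i <= 0): OK
Dual feasibility (all lambda_i >= 0): OK
Complementary slackness (lambda_i * g_i(x) = 0 for all i): OK

Verdict: the first failing condition is stationarity -> stat.

stat


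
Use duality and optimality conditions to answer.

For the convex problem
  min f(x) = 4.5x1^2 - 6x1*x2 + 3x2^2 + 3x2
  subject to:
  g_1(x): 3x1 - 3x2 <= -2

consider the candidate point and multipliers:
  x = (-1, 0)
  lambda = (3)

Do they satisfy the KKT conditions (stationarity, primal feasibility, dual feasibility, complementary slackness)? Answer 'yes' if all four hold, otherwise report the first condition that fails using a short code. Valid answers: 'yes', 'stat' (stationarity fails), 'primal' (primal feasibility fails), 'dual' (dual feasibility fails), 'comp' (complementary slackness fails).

Gradient of f: grad f(x) = Q x + c = (-9, 9)
Constraint values g_i(x) = a_i^T x - b_i:
  g_1((-1, 0)) = -1
Stationarity residual: grad f(x) + sum_i lambda_i a_i = (0, 0)
  -> stationarity OK
Primal feasibility (all g_i <= 0): OK
Dual feasibility (all lambda_i >= 0): OK
Complementary slackness (lambda_i * g_i(x) = 0 for all i): FAILS

Verdict: the first failing condition is complementary_slackness -> comp.

comp


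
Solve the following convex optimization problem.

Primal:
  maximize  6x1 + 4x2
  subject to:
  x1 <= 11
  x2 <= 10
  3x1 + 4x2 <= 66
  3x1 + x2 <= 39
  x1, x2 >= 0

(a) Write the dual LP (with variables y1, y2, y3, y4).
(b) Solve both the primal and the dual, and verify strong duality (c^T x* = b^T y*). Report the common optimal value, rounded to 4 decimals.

The standard primal-dual pair for 'max c^T x s.t. A x <= b, x >= 0' is:
  Dual:  min b^T y  s.t.  A^T y >= c,  y >= 0.

So the dual LP is:
  minimize  11y1 + 10y2 + 66y3 + 39y4
  subject to:
    y1 + 3y3 + 3y4 >= 6
    y2 + 4y3 + y4 >= 4
    y1, y2, y3, y4 >= 0

Solving the primal: x* = (10, 9).
  primal value c^T x* = 96.
Solving the dual: y* = (0, 0, 0.6667, 1.3333).
  dual value b^T y* = 96.
Strong duality: c^T x* = b^T y*. Confirmed.

96


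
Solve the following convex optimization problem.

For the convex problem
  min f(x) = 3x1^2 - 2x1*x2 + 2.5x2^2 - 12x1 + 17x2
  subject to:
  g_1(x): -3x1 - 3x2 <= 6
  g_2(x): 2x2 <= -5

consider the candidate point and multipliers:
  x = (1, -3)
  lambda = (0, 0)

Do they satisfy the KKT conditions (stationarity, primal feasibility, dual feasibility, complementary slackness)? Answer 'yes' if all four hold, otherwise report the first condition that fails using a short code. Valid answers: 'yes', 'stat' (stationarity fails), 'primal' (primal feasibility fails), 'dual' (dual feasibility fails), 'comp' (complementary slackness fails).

Gradient of f: grad f(x) = Q x + c = (0, 0)
Constraint values g_i(x) = a_i^T x - b_i:
  g_1((1, -3)) = 0
  g_2((1, -3)) = -1
Stationarity residual: grad f(x) + sum_i lambda_i a_i = (0, 0)
  -> stationarity OK
Primal feasibility (all g_i <= 0): OK
Dual feasibility (all lambda_i >= 0): OK
Complementary slackness (lambda_i * g_i(x) = 0 for all i): OK

Verdict: yes, KKT holds.

yes


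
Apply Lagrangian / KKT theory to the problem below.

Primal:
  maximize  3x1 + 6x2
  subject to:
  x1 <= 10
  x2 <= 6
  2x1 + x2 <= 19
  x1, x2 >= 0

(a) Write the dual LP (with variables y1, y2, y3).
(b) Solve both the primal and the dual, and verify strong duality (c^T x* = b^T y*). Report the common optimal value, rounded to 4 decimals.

The standard primal-dual pair for 'max c^T x s.t. A x <= b, x >= 0' is:
  Dual:  min b^T y  s.t.  A^T y >= c,  y >= 0.

So the dual LP is:
  minimize  10y1 + 6y2 + 19y3
  subject to:
    y1 + 2y3 >= 3
    y2 + y3 >= 6
    y1, y2, y3 >= 0

Solving the primal: x* = (6.5, 6).
  primal value c^T x* = 55.5.
Solving the dual: y* = (0, 4.5, 1.5).
  dual value b^T y* = 55.5.
Strong duality: c^T x* = b^T y*. Confirmed.

55.5


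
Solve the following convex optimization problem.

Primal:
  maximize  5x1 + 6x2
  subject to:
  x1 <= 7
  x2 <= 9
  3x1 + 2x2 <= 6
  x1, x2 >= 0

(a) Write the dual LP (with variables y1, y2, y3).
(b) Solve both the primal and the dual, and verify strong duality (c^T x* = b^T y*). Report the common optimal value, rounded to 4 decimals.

The standard primal-dual pair for 'max c^T x s.t. A x <= b, x >= 0' is:
  Dual:  min b^T y  s.t.  A^T y >= c,  y >= 0.

So the dual LP is:
  minimize  7y1 + 9y2 + 6y3
  subject to:
    y1 + 3y3 >= 5
    y2 + 2y3 >= 6
    y1, y2, y3 >= 0

Solving the primal: x* = (0, 3).
  primal value c^T x* = 18.
Solving the dual: y* = (0, 0, 3).
  dual value b^T y* = 18.
Strong duality: c^T x* = b^T y*. Confirmed.

18


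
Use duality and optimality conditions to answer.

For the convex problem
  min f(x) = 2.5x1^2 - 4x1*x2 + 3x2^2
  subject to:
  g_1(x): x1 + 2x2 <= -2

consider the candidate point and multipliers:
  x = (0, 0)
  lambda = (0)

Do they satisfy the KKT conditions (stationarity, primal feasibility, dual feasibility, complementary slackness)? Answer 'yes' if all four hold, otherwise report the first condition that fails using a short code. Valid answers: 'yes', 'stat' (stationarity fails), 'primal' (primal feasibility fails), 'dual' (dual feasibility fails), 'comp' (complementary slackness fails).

Gradient of f: grad f(x) = Q x + c = (0, 0)
Constraint values g_i(x) = a_i^T x - b_i:
  g_1((0, 0)) = 2
Stationarity residual: grad f(x) + sum_i lambda_i a_i = (0, 0)
  -> stationarity OK
Primal feasibility (all g_i <= 0): FAILS
Dual feasibility (all lambda_i >= 0): OK
Complementary slackness (lambda_i * g_i(x) = 0 for all i): OK

Verdict: the first failing condition is primal_feasibility -> primal.

primal
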